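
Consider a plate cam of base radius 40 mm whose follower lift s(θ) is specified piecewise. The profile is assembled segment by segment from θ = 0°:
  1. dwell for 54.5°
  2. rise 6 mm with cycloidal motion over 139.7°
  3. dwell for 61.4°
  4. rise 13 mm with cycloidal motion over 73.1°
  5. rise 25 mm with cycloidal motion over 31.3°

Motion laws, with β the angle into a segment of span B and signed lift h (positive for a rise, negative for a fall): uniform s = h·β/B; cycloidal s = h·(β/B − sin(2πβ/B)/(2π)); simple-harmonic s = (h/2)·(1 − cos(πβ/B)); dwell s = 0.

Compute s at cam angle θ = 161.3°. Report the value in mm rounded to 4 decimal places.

seg 1 [0°–54.5°] dwell: s stays 0.0000
seg 2 [54.5°–194.2°] cycloidal, h=6: θ=161.3° here. β=106.8, B=139.7. 6·(0.7645 − sin(2π·0.7645)/(2π)) = 5.5379 → s = 5.5379

5.5379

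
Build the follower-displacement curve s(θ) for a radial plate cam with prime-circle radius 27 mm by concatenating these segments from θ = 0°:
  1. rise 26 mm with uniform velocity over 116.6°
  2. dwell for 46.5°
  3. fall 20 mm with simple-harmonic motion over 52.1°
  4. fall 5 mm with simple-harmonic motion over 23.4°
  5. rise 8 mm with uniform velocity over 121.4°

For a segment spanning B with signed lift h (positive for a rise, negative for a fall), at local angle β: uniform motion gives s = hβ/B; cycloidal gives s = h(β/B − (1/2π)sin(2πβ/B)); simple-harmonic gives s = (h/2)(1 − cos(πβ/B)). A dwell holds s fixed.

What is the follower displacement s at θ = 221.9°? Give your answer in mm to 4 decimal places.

seg 1 [0°–116.6°] uniform, h=26: full span → s += 26 → s = 26.0000
seg 2 [116.6°–163.1°] dwell: s stays 26.0000
seg 3 [163.1°–215.2°] simple-harmonic, h=-20: full span → s += -20 → s = 6.0000
seg 4 [215.2°–238.6°] simple-harmonic, h=-5: θ=221.9° here. β=6.7, B=23.4. -5/2·(1 − cos(π·0.2863)) = -0.9450 → s = 5.0550

5.0550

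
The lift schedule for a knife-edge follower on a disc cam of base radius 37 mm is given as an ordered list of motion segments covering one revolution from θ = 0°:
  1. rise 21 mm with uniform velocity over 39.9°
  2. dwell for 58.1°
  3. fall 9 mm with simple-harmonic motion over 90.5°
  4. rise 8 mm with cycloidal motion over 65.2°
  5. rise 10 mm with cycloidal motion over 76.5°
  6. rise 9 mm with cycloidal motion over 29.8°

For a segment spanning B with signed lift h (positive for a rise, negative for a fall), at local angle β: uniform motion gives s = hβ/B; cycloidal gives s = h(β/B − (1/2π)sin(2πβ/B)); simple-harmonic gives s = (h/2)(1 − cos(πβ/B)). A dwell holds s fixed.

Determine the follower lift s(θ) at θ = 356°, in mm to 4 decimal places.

seg 1 [0°–39.9°] uniform, h=21: full span → s += 21 → s = 21.0000
seg 2 [39.9°–98°] dwell: s stays 21.0000
seg 3 [98°–188.5°] simple-harmonic, h=-9: full span → s += -9 → s = 12.0000
seg 4 [188.5°–253.7°] cycloidal, h=8: full span → s += 8 → s = 20.0000
seg 5 [253.7°–330.2°] cycloidal, h=10: full span → s += 10 → s = 30.0000
seg 6 [330.2°–360°] cycloidal, h=9: θ=356° here. β=25.8, B=29.8. 9·(0.8658 − sin(2π·0.8658)/(2π)) = 8.8618 → s = 38.8618

38.8618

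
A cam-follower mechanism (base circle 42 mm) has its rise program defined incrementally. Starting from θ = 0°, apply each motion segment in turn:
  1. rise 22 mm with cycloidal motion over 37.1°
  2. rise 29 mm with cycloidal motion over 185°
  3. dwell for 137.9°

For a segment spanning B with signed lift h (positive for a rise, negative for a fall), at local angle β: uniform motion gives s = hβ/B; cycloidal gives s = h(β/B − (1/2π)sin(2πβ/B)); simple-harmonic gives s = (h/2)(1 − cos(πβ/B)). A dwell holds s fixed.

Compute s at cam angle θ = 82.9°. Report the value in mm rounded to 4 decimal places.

seg 1 [0°–37.1°] cycloidal, h=22: full span → s += 22 → s = 22.0000
seg 2 [37.1°–222.1°] cycloidal, h=29: θ=82.9° here. β=45.8, B=185. 29·(0.2476 − sin(2π·0.2476)/(2π)) = 2.5645 → s = 24.5645

24.5645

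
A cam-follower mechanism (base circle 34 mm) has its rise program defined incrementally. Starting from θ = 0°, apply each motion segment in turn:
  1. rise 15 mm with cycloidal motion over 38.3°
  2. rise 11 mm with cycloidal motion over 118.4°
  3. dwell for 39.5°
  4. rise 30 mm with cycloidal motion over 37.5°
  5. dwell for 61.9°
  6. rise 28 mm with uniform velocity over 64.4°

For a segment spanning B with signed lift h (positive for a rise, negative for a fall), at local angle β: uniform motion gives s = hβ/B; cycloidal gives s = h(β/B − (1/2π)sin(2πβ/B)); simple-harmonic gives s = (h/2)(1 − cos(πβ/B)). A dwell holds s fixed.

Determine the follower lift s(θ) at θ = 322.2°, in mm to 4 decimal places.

seg 1 [0°–38.3°] cycloidal, h=15: full span → s += 15 → s = 15.0000
seg 2 [38.3°–156.7°] cycloidal, h=11: full span → s += 11 → s = 26.0000
seg 3 [156.7°–196.2°] dwell: s stays 26.0000
seg 4 [196.2°–233.7°] cycloidal, h=30: full span → s += 30 → s = 56.0000
seg 5 [233.7°–295.6°] dwell: s stays 56.0000
seg 6 [295.6°–360°] uniform, h=28: θ=322.2° here. β=26.6, B=64.4. 28·26.6/64.4 = 11.5652 → s = 67.5652

67.5652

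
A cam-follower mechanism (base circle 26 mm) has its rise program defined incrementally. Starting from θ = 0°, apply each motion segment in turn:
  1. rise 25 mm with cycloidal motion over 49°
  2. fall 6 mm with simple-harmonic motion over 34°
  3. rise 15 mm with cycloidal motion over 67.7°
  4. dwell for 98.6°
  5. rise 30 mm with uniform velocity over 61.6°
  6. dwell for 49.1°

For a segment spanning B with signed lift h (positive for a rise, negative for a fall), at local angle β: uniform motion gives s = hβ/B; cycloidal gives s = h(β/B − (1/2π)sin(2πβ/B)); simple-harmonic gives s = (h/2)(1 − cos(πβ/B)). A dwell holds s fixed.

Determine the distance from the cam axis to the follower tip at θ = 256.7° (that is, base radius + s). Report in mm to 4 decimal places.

seg 1 [0°–49°] cycloidal, h=25: full span → s += 25 → s = 25.0000
seg 2 [49°–83°] simple-harmonic, h=-6: full span → s += -6 → s = 19.0000
seg 3 [83°–150.7°] cycloidal, h=15: full span → s += 15 → s = 34.0000
seg 4 [150.7°–249.3°] dwell: s stays 34.0000
seg 5 [249.3°–310.9°] uniform, h=30: θ=256.7° here. β=7.4, B=61.6. 30·7.4/61.6 = 3.6039 → s = 37.6039
radial distance = base radius + s = 26 + 37.6039 = 63.6039

63.6039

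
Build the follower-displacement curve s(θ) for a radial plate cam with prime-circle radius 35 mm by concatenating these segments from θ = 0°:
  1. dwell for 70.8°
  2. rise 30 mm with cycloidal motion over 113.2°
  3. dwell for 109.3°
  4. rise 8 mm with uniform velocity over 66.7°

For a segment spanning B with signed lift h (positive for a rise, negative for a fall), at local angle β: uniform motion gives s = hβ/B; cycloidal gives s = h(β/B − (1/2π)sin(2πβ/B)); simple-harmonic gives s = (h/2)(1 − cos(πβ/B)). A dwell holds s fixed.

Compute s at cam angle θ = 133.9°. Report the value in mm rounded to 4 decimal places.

seg 1 [0°–70.8°] dwell: s stays 0.0000
seg 2 [70.8°–184°] cycloidal, h=30: θ=133.9° here. β=63.1, B=113.2. 30·(0.5574 − sin(2π·0.5574)/(2π)) = 18.4081 → s = 18.4081

18.4081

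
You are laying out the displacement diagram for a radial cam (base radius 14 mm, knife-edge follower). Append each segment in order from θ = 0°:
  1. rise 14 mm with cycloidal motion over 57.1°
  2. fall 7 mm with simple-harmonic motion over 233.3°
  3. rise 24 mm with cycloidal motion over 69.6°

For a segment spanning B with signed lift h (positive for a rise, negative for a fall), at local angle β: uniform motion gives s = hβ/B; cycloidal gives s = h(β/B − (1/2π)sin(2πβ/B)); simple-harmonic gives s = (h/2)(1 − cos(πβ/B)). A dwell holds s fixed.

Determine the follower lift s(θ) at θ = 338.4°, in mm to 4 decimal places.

seg 1 [0°–57.1°] cycloidal, h=14: full span → s += 14 → s = 14.0000
seg 2 [57.1°–290.4°] simple-harmonic, h=-7: full span → s += -7 → s = 7.0000
seg 3 [290.4°–360°] cycloidal, h=24: θ=338.4° here. β=48, B=69.6. 24·(0.6897 − sin(2π·0.6897)/(2π)) = 20.1002 → s = 27.1002

27.1002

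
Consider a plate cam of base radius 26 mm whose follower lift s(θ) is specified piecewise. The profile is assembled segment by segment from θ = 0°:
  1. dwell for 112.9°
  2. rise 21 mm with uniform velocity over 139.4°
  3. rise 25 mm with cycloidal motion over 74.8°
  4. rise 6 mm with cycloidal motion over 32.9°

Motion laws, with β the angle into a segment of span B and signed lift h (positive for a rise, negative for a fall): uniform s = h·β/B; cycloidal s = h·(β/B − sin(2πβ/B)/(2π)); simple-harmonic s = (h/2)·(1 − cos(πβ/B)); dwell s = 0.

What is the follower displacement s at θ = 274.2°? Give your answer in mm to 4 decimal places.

seg 1 [0°–112.9°] dwell: s stays 0.0000
seg 2 [112.9°–252.3°] uniform, h=21: full span → s += 21 → s = 21.0000
seg 3 [252.3°–327.1°] cycloidal, h=25: θ=274.2° here. β=21.9, B=74.8. 25·(0.2928 − sin(2π·0.2928)/(2π)) = 3.4835 → s = 24.4835

24.4835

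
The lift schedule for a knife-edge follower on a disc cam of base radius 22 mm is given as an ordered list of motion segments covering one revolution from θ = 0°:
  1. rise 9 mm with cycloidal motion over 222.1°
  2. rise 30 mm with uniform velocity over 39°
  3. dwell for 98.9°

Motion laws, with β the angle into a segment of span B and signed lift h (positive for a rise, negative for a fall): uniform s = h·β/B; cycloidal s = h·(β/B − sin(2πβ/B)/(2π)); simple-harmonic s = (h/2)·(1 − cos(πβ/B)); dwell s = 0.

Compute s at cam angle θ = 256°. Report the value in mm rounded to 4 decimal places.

seg 1 [0°–222.1°] cycloidal, h=9: full span → s += 9 → s = 9.0000
seg 2 [222.1°–261.1°] uniform, h=30: θ=256° here. β=33.9, B=39. 30·33.9/39 = 26.0769 → s = 35.0769

35.0769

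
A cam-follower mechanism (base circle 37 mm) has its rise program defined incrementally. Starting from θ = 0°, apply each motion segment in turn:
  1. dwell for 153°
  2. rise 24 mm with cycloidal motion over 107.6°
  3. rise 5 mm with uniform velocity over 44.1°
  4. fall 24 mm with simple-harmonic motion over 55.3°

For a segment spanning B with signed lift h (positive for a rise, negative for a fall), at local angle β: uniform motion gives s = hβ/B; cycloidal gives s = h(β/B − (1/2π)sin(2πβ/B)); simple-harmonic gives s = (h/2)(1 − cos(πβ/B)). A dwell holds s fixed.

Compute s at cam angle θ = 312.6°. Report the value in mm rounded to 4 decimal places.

seg 1 [0°–153°] dwell: s stays 0.0000
seg 2 [153°–260.6°] cycloidal, h=24: full span → s += 24 → s = 24.0000
seg 3 [260.6°–304.7°] uniform, h=5: full span → s += 5 → s = 29.0000
seg 4 [304.7°–360°] simple-harmonic, h=-24: θ=312.6° here. β=7.9, B=55.3. -24/2·(1 − cos(π·0.1429)) = -1.1884 → s = 27.8116

27.8116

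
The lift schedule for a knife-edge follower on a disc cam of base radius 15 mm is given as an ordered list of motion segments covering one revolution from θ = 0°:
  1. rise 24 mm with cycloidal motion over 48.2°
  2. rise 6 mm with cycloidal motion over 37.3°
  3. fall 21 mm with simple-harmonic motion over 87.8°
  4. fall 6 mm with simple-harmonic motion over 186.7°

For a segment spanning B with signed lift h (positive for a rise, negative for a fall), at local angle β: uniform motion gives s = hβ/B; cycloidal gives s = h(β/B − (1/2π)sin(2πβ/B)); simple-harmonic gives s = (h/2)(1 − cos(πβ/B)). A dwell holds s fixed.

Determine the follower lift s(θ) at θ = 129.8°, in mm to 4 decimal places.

seg 1 [0°–48.2°] cycloidal, h=24: full span → s += 24 → s = 24.0000
seg 2 [48.2°–85.5°] cycloidal, h=6: full span → s += 6 → s = 30.0000
seg 3 [85.5°–173.3°] simple-harmonic, h=-21: θ=129.8° here. β=44.3, B=87.8. -21/2·(1 − cos(π·0.5046)) = -10.6503 → s = 19.3497

19.3497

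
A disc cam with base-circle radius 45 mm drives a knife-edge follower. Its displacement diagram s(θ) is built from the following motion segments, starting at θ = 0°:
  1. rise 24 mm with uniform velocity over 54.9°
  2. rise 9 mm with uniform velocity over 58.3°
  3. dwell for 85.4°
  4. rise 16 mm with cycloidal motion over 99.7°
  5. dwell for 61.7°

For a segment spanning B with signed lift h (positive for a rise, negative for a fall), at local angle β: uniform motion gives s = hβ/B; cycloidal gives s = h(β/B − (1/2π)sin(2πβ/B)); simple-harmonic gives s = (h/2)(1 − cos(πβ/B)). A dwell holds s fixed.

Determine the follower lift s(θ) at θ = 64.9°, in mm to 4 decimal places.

seg 1 [0°–54.9°] uniform, h=24: full span → s += 24 → s = 24.0000
seg 2 [54.9°–113.2°] uniform, h=9: θ=64.9° here. β=10, B=58.3. 9·10/58.3 = 1.5437 → s = 25.5437

25.5437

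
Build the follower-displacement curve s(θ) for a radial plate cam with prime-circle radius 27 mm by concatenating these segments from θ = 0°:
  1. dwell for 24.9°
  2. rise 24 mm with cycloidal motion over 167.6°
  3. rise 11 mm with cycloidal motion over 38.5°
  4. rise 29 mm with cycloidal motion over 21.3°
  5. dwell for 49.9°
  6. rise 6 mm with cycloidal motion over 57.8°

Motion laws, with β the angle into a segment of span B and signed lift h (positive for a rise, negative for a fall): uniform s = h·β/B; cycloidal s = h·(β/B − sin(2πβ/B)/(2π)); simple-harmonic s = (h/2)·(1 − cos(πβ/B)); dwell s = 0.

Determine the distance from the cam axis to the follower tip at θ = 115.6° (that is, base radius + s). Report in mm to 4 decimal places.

seg 1 [0°–24.9°] dwell: s stays 0.0000
seg 2 [24.9°–192.5°] cycloidal, h=24: θ=115.6° here. β=90.7, B=167.6. 24·(0.5412 − sin(2π·0.5412)/(2π)) = 13.9652 → s = 13.9652
radial distance = base radius + s = 27 + 13.9652 = 40.9652

40.9652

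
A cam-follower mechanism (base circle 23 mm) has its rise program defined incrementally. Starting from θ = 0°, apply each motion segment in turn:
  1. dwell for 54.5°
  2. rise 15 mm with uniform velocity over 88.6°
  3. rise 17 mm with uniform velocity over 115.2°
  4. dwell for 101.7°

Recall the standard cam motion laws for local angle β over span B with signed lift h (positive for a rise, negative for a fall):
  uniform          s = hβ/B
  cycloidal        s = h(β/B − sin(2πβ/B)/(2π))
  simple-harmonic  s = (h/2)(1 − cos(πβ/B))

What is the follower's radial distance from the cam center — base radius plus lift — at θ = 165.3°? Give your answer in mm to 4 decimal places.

seg 1 [0°–54.5°] dwell: s stays 0.0000
seg 2 [54.5°–143.1°] uniform, h=15: full span → s += 15 → s = 15.0000
seg 3 [143.1°–258.3°] uniform, h=17: θ=165.3° here. β=22.2, B=115.2. 17·22.2/115.2 = 3.2760 → s = 18.2760
radial distance = base radius + s = 23 + 18.2760 = 41.2760

41.2760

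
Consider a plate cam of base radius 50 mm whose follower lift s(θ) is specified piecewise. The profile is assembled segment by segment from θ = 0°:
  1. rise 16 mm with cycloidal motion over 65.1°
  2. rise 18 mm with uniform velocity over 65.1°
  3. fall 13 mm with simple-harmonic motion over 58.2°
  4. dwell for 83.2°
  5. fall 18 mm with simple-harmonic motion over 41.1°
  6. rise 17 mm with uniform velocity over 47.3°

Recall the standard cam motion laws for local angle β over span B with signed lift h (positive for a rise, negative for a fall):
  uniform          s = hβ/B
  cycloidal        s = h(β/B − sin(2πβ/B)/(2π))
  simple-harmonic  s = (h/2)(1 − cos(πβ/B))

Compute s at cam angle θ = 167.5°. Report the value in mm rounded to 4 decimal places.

seg 1 [0°–65.1°] cycloidal, h=16: full span → s += 16 → s = 16.0000
seg 2 [65.1°–130.2°] uniform, h=18: full span → s += 18 → s = 34.0000
seg 3 [130.2°–188.4°] simple-harmonic, h=-13: θ=167.5° here. β=37.3, B=58.2. -13/2·(1 − cos(π·0.6409)) = -9.2841 → s = 24.7159

24.7159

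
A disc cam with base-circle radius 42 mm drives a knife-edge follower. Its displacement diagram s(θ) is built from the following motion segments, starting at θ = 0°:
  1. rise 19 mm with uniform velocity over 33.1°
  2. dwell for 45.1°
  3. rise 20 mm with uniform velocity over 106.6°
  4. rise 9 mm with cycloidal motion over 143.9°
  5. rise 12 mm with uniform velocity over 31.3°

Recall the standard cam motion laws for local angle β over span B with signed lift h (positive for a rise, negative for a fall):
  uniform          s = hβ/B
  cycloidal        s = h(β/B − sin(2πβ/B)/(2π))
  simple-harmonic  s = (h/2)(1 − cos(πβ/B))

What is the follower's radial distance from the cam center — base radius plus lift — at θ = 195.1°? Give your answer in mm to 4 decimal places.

seg 1 [0°–33.1°] uniform, h=19: full span → s += 19 → s = 19.0000
seg 2 [33.1°–78.2°] dwell: s stays 19.0000
seg 3 [78.2°–184.8°] uniform, h=20: full span → s += 20 → s = 39.0000
seg 4 [184.8°–328.7°] cycloidal, h=9: θ=195.1° here. β=10.3, B=143.9. 9·(0.0716 − sin(2π·0.0716)/(2π)) = 0.0215 → s = 39.0215
radial distance = base radius + s = 42 + 39.0215 = 81.0215

81.0215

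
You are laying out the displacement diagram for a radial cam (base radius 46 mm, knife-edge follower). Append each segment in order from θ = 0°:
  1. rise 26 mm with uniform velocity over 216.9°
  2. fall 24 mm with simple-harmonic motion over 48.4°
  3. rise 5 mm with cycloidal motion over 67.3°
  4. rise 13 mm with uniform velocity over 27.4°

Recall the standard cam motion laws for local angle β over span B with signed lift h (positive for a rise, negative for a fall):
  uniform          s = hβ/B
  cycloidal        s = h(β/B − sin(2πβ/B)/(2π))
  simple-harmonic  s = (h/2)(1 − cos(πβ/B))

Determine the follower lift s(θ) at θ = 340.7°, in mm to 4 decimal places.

seg 1 [0°–216.9°] uniform, h=26: full span → s += 26 → s = 26.0000
seg 2 [216.9°–265.3°] simple-harmonic, h=-24: full span → s += -24 → s = 2.0000
seg 3 [265.3°–332.6°] cycloidal, h=5: full span → s += 5 → s = 7.0000
seg 4 [332.6°–360°] uniform, h=13: θ=340.7° here. β=8.1, B=27.4. 13·8.1/27.4 = 3.8431 → s = 10.8431

10.8431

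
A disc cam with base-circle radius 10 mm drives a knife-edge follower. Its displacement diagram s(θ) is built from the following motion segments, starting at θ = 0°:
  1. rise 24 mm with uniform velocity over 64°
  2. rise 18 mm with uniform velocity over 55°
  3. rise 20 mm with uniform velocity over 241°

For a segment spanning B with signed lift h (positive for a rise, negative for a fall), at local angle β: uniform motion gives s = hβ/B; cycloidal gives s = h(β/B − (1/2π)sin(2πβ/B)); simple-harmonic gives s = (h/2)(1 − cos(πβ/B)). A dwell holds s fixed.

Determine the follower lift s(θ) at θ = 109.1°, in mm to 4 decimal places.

seg 1 [0°–64°] uniform, h=24: full span → s += 24 → s = 24.0000
seg 2 [64°–119°] uniform, h=18: θ=109.1° here. β=45.1, B=55. 18·45.1/55 = 14.7600 → s = 38.7600

38.7600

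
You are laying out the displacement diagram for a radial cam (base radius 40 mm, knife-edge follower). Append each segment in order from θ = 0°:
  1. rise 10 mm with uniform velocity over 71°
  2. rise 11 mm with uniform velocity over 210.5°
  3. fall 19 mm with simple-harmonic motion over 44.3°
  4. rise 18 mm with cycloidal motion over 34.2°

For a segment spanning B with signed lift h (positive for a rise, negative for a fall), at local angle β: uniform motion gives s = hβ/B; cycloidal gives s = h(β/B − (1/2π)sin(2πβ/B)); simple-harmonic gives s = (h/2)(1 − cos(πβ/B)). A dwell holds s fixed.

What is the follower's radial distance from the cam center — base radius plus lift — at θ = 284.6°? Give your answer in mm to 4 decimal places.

seg 1 [0°–71°] uniform, h=10: full span → s += 10 → s = 10.0000
seg 2 [71°–281.5°] uniform, h=11: full span → s += 11 → s = 21.0000
seg 3 [281.5°–325.8°] simple-harmonic, h=-19: θ=284.6° here. β=3.1, B=44.3. -19/2·(1 − cos(π·0.0700)) = -0.2286 → s = 20.7714
radial distance = base radius + s = 40 + 20.7714 = 60.7714

60.7714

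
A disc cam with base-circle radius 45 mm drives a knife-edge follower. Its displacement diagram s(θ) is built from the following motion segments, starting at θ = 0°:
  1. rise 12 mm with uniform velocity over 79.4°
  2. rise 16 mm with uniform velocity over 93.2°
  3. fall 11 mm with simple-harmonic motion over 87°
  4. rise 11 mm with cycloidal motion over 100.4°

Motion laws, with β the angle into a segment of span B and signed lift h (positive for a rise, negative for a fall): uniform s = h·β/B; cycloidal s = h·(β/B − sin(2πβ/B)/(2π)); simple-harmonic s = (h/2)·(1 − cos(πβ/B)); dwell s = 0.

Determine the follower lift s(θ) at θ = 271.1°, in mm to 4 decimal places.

seg 1 [0°–79.4°] uniform, h=12: full span → s += 12 → s = 12.0000
seg 2 [79.4°–172.6°] uniform, h=16: full span → s += 16 → s = 28.0000
seg 3 [172.6°–259.6°] simple-harmonic, h=-11: full span → s += -11 → s = 17.0000
seg 4 [259.6°–360°] cycloidal, h=11: θ=271.1° here. β=11.5, B=100.4. 11·(0.1145 − sin(2π·0.1145)/(2π)) = 0.1060 → s = 17.1060

17.1060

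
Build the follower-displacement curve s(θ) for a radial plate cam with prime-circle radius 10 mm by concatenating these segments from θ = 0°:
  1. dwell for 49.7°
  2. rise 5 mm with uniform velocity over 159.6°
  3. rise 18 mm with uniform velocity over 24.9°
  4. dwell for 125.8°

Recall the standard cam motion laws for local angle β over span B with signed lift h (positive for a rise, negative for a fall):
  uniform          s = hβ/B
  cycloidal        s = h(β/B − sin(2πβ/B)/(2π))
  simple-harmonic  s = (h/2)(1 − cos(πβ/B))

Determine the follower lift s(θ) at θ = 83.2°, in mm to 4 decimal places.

seg 1 [0°–49.7°] dwell: s stays 0.0000
seg 2 [49.7°–209.3°] uniform, h=5: θ=83.2° here. β=33.5, B=159.6. 5·33.5/159.6 = 1.0495 → s = 1.0495

1.0495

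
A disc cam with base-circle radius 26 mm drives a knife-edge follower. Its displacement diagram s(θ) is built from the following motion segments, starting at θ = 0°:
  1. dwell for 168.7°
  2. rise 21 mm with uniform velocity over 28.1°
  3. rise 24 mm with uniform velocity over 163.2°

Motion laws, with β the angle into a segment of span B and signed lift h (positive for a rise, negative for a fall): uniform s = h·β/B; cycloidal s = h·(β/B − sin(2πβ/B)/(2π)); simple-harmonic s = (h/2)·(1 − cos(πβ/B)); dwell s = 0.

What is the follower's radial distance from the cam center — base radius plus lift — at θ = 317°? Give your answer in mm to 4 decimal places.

seg 1 [0°–168.7°] dwell: s stays 0.0000
seg 2 [168.7°–196.8°] uniform, h=21: full span → s += 21 → s = 21.0000
seg 3 [196.8°–360°] uniform, h=24: θ=317° here. β=120.2, B=163.2. 24·120.2/163.2 = 17.6765 → s = 38.6765
radial distance = base radius + s = 26 + 38.6765 = 64.6765

64.6765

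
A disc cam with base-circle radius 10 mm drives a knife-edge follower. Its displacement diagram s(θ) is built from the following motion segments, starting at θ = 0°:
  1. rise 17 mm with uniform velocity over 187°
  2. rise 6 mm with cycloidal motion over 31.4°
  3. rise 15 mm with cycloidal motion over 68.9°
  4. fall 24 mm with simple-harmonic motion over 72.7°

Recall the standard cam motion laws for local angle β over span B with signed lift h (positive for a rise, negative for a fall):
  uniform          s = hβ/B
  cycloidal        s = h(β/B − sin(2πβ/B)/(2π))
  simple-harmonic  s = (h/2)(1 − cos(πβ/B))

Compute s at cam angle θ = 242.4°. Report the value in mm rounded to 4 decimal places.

seg 1 [0°–187°] uniform, h=17: full span → s += 17 → s = 17.0000
seg 2 [187°–218.4°] cycloidal, h=6: full span → s += 6 → s = 23.0000
seg 3 [218.4°–287.3°] cycloidal, h=15: θ=242.4° here. β=24, B=68.9. 15·(0.3483 − sin(2π·0.3483)/(2π)) = 3.2790 → s = 26.2790

26.2790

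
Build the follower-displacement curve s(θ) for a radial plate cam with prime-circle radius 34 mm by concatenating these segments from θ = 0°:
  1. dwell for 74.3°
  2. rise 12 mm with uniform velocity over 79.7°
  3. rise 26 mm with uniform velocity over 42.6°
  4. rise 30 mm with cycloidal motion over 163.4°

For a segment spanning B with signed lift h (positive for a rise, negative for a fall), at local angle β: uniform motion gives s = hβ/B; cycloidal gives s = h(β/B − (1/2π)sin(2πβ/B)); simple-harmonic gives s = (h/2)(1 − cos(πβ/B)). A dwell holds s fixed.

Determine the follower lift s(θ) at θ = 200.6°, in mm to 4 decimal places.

seg 1 [0°–74.3°] dwell: s stays 0.0000
seg 2 [74.3°–154°] uniform, h=12: full span → s += 12 → s = 12.0000
seg 3 [154°–196.6°] uniform, h=26: full span → s += 26 → s = 38.0000
seg 4 [196.6°–360°] cycloidal, h=30: θ=200.6° here. β=4, B=163.4. 30·(0.0245 − sin(2π·0.0245)/(2π)) = 0.0029 → s = 38.0029

38.0029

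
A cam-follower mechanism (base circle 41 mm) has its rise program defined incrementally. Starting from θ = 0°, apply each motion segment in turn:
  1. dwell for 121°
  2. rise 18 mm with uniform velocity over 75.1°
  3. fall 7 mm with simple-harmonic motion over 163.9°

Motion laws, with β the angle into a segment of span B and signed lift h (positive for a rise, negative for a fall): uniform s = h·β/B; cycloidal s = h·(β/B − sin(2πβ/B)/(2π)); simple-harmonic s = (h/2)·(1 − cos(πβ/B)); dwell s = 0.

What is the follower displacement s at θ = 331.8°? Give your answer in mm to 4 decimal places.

seg 1 [0°–121°] dwell: s stays 0.0000
seg 2 [121°–196.1°] uniform, h=18: full span → s += 18 → s = 18.0000
seg 3 [196.1°–360°] simple-harmonic, h=-7: θ=331.8° here. β=135.7, B=163.9. -7/2·(1 − cos(π·0.8279)) = -6.5010 → s = 11.4990

11.4990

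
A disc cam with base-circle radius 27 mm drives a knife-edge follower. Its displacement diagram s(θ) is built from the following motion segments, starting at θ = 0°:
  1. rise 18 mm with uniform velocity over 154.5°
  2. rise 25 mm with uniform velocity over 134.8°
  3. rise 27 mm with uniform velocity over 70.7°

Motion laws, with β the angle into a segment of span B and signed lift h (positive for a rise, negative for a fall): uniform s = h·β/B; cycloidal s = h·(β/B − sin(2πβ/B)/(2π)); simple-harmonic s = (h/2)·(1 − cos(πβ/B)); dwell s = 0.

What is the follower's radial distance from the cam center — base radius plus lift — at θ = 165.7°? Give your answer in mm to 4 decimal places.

seg 1 [0°–154.5°] uniform, h=18: full span → s += 18 → s = 18.0000
seg 2 [154.5°–289.3°] uniform, h=25: θ=165.7° here. β=11.2, B=134.8. 25·11.2/134.8 = 2.0772 → s = 20.0772
radial distance = base radius + s = 27 + 20.0772 = 47.0772

47.0772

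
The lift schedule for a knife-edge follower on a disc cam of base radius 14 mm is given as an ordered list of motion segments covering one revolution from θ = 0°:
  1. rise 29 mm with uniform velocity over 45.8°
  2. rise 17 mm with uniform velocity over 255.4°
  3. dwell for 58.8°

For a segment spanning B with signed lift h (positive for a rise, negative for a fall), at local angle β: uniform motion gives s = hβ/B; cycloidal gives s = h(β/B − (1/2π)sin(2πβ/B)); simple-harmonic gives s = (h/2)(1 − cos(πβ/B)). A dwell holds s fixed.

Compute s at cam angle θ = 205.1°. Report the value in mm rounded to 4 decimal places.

seg 1 [0°–45.8°] uniform, h=29: full span → s += 29 → s = 29.0000
seg 2 [45.8°–301.2°] uniform, h=17: θ=205.1° here. β=159.3, B=255.4. 17·159.3/255.4 = 10.6034 → s = 39.6034

39.6034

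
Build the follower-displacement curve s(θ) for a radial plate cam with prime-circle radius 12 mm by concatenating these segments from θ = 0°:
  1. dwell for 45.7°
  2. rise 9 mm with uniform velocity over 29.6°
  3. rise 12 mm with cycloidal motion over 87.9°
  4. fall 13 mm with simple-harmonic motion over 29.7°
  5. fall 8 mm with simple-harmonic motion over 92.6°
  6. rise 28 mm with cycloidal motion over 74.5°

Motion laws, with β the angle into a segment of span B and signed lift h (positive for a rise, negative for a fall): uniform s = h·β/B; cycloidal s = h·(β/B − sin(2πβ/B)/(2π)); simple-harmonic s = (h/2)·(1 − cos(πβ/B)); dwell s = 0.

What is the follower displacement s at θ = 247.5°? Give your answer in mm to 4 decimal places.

seg 1 [0°–45.7°] dwell: s stays 0.0000
seg 2 [45.7°–75.3°] uniform, h=9: full span → s += 9 → s = 9.0000
seg 3 [75.3°–163.2°] cycloidal, h=12: full span → s += 12 → s = 21.0000
seg 4 [163.2°–192.9°] simple-harmonic, h=-13: full span → s += -13 → s = 8.0000
seg 5 [192.9°–285.5°] simple-harmonic, h=-8: θ=247.5° here. β=54.6, B=92.6. -8/2·(1 − cos(π·0.5896)) = -5.1115 → s = 2.8885

2.8885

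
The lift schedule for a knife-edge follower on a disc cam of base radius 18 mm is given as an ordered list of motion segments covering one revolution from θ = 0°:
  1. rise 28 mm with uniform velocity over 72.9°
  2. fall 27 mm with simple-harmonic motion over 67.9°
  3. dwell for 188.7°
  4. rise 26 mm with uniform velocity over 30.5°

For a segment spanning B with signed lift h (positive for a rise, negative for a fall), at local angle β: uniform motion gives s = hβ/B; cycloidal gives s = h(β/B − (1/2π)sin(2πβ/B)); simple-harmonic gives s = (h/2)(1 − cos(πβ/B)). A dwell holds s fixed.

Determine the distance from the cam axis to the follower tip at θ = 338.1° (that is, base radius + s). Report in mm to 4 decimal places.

seg 1 [0°–72.9°] uniform, h=28: full span → s += 28 → s = 28.0000
seg 2 [72.9°–140.8°] simple-harmonic, h=-27: full span → s += -27 → s = 1.0000
seg 3 [140.8°–329.5°] dwell: s stays 1.0000
seg 4 [329.5°–360°] uniform, h=26: θ=338.1° here. β=8.6, B=30.5. 26·8.6/30.5 = 7.3311 → s = 8.3311
radial distance = base radius + s = 18 + 8.3311 = 26.3311

26.3311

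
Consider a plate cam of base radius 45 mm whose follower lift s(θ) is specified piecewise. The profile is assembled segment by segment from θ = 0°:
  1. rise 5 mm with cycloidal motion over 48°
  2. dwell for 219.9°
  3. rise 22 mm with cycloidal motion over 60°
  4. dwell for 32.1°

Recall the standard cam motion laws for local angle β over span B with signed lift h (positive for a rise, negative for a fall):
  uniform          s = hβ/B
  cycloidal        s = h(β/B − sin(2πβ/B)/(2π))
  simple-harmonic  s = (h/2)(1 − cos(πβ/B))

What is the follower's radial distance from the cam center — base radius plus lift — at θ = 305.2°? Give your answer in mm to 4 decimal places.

seg 1 [0°–48°] cycloidal, h=5: full span → s += 5 → s = 5.0000
seg 2 [48°–267.9°] dwell: s stays 5.0000
seg 3 [267.9°–327.9°] cycloidal, h=22: θ=305.2° here. β=37.3, B=60. 22·(0.6217 − sin(2π·0.6217)/(2π)) = 16.1001 → s = 21.1001
radial distance = base radius + s = 45 + 21.1001 = 66.1001

66.1001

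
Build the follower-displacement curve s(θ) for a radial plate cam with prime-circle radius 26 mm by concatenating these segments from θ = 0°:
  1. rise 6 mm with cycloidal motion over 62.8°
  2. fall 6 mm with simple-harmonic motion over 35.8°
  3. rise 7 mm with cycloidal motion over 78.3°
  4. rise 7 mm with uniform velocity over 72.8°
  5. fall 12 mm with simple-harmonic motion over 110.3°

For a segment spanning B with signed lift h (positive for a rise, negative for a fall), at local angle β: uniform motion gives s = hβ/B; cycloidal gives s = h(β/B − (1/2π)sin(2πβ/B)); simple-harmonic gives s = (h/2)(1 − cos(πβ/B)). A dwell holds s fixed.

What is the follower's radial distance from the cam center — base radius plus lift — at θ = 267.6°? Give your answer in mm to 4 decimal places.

seg 1 [0°–62.8°] cycloidal, h=6: full span → s += 6 → s = 6.0000
seg 2 [62.8°–98.6°] simple-harmonic, h=-6: full span → s += -6 → s = 0.0000
seg 3 [98.6°–176.9°] cycloidal, h=7: full span → s += 7 → s = 7.0000
seg 4 [176.9°–249.7°] uniform, h=7: full span → s += 7 → s = 14.0000
seg 5 [249.7°–360°] simple-harmonic, h=-12: θ=267.6° here. β=17.9, B=110.3. -12/2·(1 − cos(π·0.1623)) = -0.7630 → s = 13.2370
radial distance = base radius + s = 26 + 13.2370 = 39.2370

39.2370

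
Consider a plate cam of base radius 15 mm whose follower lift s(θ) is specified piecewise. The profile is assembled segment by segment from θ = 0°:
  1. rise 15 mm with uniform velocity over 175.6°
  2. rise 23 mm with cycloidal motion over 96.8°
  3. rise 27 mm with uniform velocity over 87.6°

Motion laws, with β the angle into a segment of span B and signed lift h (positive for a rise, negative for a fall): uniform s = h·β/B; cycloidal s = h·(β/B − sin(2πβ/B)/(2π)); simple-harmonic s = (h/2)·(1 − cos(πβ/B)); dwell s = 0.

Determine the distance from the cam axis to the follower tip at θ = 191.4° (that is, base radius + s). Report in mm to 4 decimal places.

seg 1 [0°–175.6°] uniform, h=15: full span → s += 15 → s = 15.0000
seg 2 [175.6°–272.4°] cycloidal, h=23: θ=191.4° here. β=15.8, B=96.8. 23·(0.1632 − sin(2π·0.1632)/(2π)) = 0.6243 → s = 15.6243
radial distance = base radius + s = 15 + 15.6243 = 30.6243

30.6243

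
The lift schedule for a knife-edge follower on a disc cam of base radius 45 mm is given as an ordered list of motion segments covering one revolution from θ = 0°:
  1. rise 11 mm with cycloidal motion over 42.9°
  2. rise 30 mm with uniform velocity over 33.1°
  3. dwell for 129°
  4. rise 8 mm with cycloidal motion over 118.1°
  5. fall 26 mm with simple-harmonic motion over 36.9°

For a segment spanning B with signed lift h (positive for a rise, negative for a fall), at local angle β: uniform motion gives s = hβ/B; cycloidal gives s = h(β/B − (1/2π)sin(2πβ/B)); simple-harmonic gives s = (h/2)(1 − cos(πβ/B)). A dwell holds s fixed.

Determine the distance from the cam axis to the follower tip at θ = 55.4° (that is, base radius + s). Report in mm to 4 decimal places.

seg 1 [0°–42.9°] cycloidal, h=11: full span → s += 11 → s = 11.0000
seg 2 [42.9°–76°] uniform, h=30: θ=55.4° here. β=12.5, B=33.1. 30·12.5/33.1 = 11.3293 → s = 22.3293
radial distance = base radius + s = 45 + 22.3293 = 67.3293

67.3293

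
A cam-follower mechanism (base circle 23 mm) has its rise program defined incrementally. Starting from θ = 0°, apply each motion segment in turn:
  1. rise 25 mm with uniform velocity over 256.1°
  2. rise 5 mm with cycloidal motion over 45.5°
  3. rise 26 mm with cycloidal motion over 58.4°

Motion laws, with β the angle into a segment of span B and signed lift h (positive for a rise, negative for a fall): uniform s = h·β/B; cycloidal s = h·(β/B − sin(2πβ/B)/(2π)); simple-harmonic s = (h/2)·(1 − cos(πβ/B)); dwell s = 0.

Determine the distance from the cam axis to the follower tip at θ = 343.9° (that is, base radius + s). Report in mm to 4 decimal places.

seg 1 [0°–256.1°] uniform, h=25: full span → s += 25 → s = 25.0000
seg 2 [256.1°–301.6°] cycloidal, h=5: full span → s += 5 → s = 30.0000
seg 3 [301.6°–360°] cycloidal, h=26: θ=343.9° here. β=42.3, B=58.4. 26·(0.7243 − sin(2π·0.7243)/(2π)) = 22.9165 → s = 52.9165
radial distance = base radius + s = 23 + 52.9165 = 75.9165

75.9165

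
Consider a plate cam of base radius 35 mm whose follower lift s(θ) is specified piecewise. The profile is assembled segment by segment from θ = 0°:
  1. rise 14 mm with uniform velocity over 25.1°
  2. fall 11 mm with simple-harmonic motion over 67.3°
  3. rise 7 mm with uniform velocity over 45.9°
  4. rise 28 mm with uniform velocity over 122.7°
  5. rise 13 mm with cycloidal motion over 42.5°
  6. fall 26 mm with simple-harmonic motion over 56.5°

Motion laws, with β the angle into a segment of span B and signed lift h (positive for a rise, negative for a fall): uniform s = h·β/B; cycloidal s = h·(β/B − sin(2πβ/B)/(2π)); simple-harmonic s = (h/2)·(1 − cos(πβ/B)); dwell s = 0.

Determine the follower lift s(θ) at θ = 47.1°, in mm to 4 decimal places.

seg 1 [0°–25.1°] uniform, h=14: full span → s += 14 → s = 14.0000
seg 2 [25.1°–92.4°] simple-harmonic, h=-11: θ=47.1° here. β=22, B=67.3. -11/2·(1 − cos(π·0.3269)) = -2.6542 → s = 11.3458

11.3458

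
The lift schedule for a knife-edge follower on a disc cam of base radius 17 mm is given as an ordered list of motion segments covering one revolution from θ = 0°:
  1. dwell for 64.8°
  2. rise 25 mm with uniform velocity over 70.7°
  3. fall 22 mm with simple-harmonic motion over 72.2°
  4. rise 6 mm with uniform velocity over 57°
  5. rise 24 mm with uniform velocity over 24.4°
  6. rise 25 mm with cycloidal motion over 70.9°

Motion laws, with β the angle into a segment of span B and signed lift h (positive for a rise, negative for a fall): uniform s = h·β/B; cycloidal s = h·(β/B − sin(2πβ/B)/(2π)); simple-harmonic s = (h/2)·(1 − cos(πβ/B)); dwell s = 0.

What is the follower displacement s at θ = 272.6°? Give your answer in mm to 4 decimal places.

seg 1 [0°–64.8°] dwell: s stays 0.0000
seg 2 [64.8°–135.5°] uniform, h=25: full span → s += 25 → s = 25.0000
seg 3 [135.5°–207.7°] simple-harmonic, h=-22: full span → s += -22 → s = 3.0000
seg 4 [207.7°–264.7°] uniform, h=6: full span → s += 6 → s = 9.0000
seg 5 [264.7°–289.1°] uniform, h=24: θ=272.6° here. β=7.9, B=24.4. 24·7.9/24.4 = 7.7705 → s = 16.7705

16.7705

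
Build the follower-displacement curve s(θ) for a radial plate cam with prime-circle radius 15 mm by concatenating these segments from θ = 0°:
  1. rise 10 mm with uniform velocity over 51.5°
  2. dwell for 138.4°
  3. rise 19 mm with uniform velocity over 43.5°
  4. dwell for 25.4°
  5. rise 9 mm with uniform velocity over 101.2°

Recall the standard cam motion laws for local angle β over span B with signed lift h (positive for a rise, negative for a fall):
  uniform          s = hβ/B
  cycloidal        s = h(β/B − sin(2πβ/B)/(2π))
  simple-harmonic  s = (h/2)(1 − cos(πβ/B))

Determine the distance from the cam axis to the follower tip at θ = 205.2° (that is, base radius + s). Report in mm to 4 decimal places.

seg 1 [0°–51.5°] uniform, h=10: full span → s += 10 → s = 10.0000
seg 2 [51.5°–189.9°] dwell: s stays 10.0000
seg 3 [189.9°–233.4°] uniform, h=19: θ=205.2° here. β=15.3, B=43.5. 19·15.3/43.5 = 6.6828 → s = 16.6828
radial distance = base radius + s = 15 + 16.6828 = 31.6828

31.6828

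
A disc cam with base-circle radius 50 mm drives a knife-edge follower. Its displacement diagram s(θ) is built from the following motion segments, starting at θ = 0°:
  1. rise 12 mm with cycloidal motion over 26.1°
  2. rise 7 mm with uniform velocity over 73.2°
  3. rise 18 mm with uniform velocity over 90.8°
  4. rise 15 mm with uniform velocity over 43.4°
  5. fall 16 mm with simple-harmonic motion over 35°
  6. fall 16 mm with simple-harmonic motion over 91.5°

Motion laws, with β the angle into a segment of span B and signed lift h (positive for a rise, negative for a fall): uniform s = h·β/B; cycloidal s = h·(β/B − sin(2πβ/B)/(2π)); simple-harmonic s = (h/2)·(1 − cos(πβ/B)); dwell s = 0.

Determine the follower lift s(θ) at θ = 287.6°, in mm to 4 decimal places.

seg 1 [0°–26.1°] cycloidal, h=12: full span → s += 12 → s = 12.0000
seg 2 [26.1°–99.3°] uniform, h=7: full span → s += 7 → s = 19.0000
seg 3 [99.3°–190.1°] uniform, h=18: full span → s += 18 → s = 37.0000
seg 4 [190.1°–233.5°] uniform, h=15: full span → s += 15 → s = 52.0000
seg 5 [233.5°–268.5°] simple-harmonic, h=-16: full span → s += -16 → s = 36.0000
seg 6 [268.5°–360°] simple-harmonic, h=-16: θ=287.6° here. β=19.1, B=91.5. -16/2·(1 − cos(π·0.2087)) = -1.6594 → s = 34.3406

34.3406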